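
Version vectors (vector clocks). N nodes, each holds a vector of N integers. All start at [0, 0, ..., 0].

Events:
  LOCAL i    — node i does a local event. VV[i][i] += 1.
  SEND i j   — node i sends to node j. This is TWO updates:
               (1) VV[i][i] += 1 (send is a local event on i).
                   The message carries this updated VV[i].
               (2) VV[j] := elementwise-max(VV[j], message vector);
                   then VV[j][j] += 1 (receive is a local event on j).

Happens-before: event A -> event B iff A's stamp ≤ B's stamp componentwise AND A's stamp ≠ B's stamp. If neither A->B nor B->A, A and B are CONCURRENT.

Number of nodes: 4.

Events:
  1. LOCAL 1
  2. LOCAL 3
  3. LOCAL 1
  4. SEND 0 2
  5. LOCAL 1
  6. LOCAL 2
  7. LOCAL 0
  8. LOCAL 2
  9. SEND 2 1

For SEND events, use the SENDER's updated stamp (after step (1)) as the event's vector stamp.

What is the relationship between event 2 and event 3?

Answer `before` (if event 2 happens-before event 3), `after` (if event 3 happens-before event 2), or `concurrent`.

Answer: concurrent

Derivation:
Initial: VV[0]=[0, 0, 0, 0]
Initial: VV[1]=[0, 0, 0, 0]
Initial: VV[2]=[0, 0, 0, 0]
Initial: VV[3]=[0, 0, 0, 0]
Event 1: LOCAL 1: VV[1][1]++ -> VV[1]=[0, 1, 0, 0]
Event 2: LOCAL 3: VV[3][3]++ -> VV[3]=[0, 0, 0, 1]
Event 3: LOCAL 1: VV[1][1]++ -> VV[1]=[0, 2, 0, 0]
Event 4: SEND 0->2: VV[0][0]++ -> VV[0]=[1, 0, 0, 0], msg_vec=[1, 0, 0, 0]; VV[2]=max(VV[2],msg_vec) then VV[2][2]++ -> VV[2]=[1, 0, 1, 0]
Event 5: LOCAL 1: VV[1][1]++ -> VV[1]=[0, 3, 0, 0]
Event 6: LOCAL 2: VV[2][2]++ -> VV[2]=[1, 0, 2, 0]
Event 7: LOCAL 0: VV[0][0]++ -> VV[0]=[2, 0, 0, 0]
Event 8: LOCAL 2: VV[2][2]++ -> VV[2]=[1, 0, 3, 0]
Event 9: SEND 2->1: VV[2][2]++ -> VV[2]=[1, 0, 4, 0], msg_vec=[1, 0, 4, 0]; VV[1]=max(VV[1],msg_vec) then VV[1][1]++ -> VV[1]=[1, 4, 4, 0]
Event 2 stamp: [0, 0, 0, 1]
Event 3 stamp: [0, 2, 0, 0]
[0, 0, 0, 1] <= [0, 2, 0, 0]? False
[0, 2, 0, 0] <= [0, 0, 0, 1]? False
Relation: concurrent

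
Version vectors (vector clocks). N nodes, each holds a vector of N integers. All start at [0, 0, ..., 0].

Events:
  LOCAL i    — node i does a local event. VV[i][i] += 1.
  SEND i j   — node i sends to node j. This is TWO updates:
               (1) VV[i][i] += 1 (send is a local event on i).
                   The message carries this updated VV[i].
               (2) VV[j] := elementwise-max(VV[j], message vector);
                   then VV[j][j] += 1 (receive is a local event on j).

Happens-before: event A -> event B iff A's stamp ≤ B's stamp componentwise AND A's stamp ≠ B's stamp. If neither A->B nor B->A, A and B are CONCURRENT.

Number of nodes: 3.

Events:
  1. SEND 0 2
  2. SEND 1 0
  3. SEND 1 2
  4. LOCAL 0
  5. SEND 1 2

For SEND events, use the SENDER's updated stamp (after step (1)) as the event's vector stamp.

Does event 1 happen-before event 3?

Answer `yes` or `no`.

Answer: no

Derivation:
Initial: VV[0]=[0, 0, 0]
Initial: VV[1]=[0, 0, 0]
Initial: VV[2]=[0, 0, 0]
Event 1: SEND 0->2: VV[0][0]++ -> VV[0]=[1, 0, 0], msg_vec=[1, 0, 0]; VV[2]=max(VV[2],msg_vec) then VV[2][2]++ -> VV[2]=[1, 0, 1]
Event 2: SEND 1->0: VV[1][1]++ -> VV[1]=[0, 1, 0], msg_vec=[0, 1, 0]; VV[0]=max(VV[0],msg_vec) then VV[0][0]++ -> VV[0]=[2, 1, 0]
Event 3: SEND 1->2: VV[1][1]++ -> VV[1]=[0, 2, 0], msg_vec=[0, 2, 0]; VV[2]=max(VV[2],msg_vec) then VV[2][2]++ -> VV[2]=[1, 2, 2]
Event 4: LOCAL 0: VV[0][0]++ -> VV[0]=[3, 1, 0]
Event 5: SEND 1->2: VV[1][1]++ -> VV[1]=[0, 3, 0], msg_vec=[0, 3, 0]; VV[2]=max(VV[2],msg_vec) then VV[2][2]++ -> VV[2]=[1, 3, 3]
Event 1 stamp: [1, 0, 0]
Event 3 stamp: [0, 2, 0]
[1, 0, 0] <= [0, 2, 0]? False. Equal? False. Happens-before: False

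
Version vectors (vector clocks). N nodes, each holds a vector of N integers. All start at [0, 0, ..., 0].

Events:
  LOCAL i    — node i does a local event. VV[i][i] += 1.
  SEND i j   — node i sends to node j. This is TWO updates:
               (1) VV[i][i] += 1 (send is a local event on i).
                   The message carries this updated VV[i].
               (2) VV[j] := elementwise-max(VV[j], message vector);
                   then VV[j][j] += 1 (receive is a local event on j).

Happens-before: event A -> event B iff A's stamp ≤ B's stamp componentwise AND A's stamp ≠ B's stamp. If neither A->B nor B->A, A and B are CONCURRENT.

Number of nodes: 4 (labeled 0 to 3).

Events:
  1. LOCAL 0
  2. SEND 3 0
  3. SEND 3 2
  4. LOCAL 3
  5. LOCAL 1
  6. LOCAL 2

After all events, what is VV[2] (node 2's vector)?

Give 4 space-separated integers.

Answer: 0 0 2 2

Derivation:
Initial: VV[0]=[0, 0, 0, 0]
Initial: VV[1]=[0, 0, 0, 0]
Initial: VV[2]=[0, 0, 0, 0]
Initial: VV[3]=[0, 0, 0, 0]
Event 1: LOCAL 0: VV[0][0]++ -> VV[0]=[1, 0, 0, 0]
Event 2: SEND 3->0: VV[3][3]++ -> VV[3]=[0, 0, 0, 1], msg_vec=[0, 0, 0, 1]; VV[0]=max(VV[0],msg_vec) then VV[0][0]++ -> VV[0]=[2, 0, 0, 1]
Event 3: SEND 3->2: VV[3][3]++ -> VV[3]=[0, 0, 0, 2], msg_vec=[0, 0, 0, 2]; VV[2]=max(VV[2],msg_vec) then VV[2][2]++ -> VV[2]=[0, 0, 1, 2]
Event 4: LOCAL 3: VV[3][3]++ -> VV[3]=[0, 0, 0, 3]
Event 5: LOCAL 1: VV[1][1]++ -> VV[1]=[0, 1, 0, 0]
Event 6: LOCAL 2: VV[2][2]++ -> VV[2]=[0, 0, 2, 2]
Final vectors: VV[0]=[2, 0, 0, 1]; VV[1]=[0, 1, 0, 0]; VV[2]=[0, 0, 2, 2]; VV[3]=[0, 0, 0, 3]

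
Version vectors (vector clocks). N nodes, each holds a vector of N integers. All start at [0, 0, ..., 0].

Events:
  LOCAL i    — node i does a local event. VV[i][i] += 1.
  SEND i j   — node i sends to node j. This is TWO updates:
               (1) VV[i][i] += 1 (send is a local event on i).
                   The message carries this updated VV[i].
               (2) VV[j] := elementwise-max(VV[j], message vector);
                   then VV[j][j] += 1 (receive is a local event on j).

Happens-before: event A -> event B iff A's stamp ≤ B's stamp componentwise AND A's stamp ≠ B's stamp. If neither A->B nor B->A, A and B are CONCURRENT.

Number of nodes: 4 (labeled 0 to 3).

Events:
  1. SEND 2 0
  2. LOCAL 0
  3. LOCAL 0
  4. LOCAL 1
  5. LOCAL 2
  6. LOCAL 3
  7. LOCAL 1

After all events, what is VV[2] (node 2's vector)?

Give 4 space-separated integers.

Answer: 0 0 2 0

Derivation:
Initial: VV[0]=[0, 0, 0, 0]
Initial: VV[1]=[0, 0, 0, 0]
Initial: VV[2]=[0, 0, 0, 0]
Initial: VV[3]=[0, 0, 0, 0]
Event 1: SEND 2->0: VV[2][2]++ -> VV[2]=[0, 0, 1, 0], msg_vec=[0, 0, 1, 0]; VV[0]=max(VV[0],msg_vec) then VV[0][0]++ -> VV[0]=[1, 0, 1, 0]
Event 2: LOCAL 0: VV[0][0]++ -> VV[0]=[2, 0, 1, 0]
Event 3: LOCAL 0: VV[0][0]++ -> VV[0]=[3, 0, 1, 0]
Event 4: LOCAL 1: VV[1][1]++ -> VV[1]=[0, 1, 0, 0]
Event 5: LOCAL 2: VV[2][2]++ -> VV[2]=[0, 0, 2, 0]
Event 6: LOCAL 3: VV[3][3]++ -> VV[3]=[0, 0, 0, 1]
Event 7: LOCAL 1: VV[1][1]++ -> VV[1]=[0, 2, 0, 0]
Final vectors: VV[0]=[3, 0, 1, 0]; VV[1]=[0, 2, 0, 0]; VV[2]=[0, 0, 2, 0]; VV[3]=[0, 0, 0, 1]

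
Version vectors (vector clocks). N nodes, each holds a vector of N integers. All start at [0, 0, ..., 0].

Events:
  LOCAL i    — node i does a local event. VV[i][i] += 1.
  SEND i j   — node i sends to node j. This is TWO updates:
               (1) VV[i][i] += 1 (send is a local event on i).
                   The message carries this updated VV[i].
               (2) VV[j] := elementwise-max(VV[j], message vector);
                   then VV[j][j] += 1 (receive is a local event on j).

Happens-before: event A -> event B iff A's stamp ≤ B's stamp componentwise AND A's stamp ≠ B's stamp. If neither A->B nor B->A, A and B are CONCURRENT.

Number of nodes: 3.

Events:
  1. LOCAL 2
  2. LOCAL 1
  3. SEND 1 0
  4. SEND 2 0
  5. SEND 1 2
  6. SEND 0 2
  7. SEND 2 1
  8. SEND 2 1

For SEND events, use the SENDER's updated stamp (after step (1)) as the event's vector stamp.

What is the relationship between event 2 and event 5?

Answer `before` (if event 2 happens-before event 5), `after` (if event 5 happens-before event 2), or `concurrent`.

Initial: VV[0]=[0, 0, 0]
Initial: VV[1]=[0, 0, 0]
Initial: VV[2]=[0, 0, 0]
Event 1: LOCAL 2: VV[2][2]++ -> VV[2]=[0, 0, 1]
Event 2: LOCAL 1: VV[1][1]++ -> VV[1]=[0, 1, 0]
Event 3: SEND 1->0: VV[1][1]++ -> VV[1]=[0, 2, 0], msg_vec=[0, 2, 0]; VV[0]=max(VV[0],msg_vec) then VV[0][0]++ -> VV[0]=[1, 2, 0]
Event 4: SEND 2->0: VV[2][2]++ -> VV[2]=[0, 0, 2], msg_vec=[0, 0, 2]; VV[0]=max(VV[0],msg_vec) then VV[0][0]++ -> VV[0]=[2, 2, 2]
Event 5: SEND 1->2: VV[1][1]++ -> VV[1]=[0, 3, 0], msg_vec=[0, 3, 0]; VV[2]=max(VV[2],msg_vec) then VV[2][2]++ -> VV[2]=[0, 3, 3]
Event 6: SEND 0->2: VV[0][0]++ -> VV[0]=[3, 2, 2], msg_vec=[3, 2, 2]; VV[2]=max(VV[2],msg_vec) then VV[2][2]++ -> VV[2]=[3, 3, 4]
Event 7: SEND 2->1: VV[2][2]++ -> VV[2]=[3, 3, 5], msg_vec=[3, 3, 5]; VV[1]=max(VV[1],msg_vec) then VV[1][1]++ -> VV[1]=[3, 4, 5]
Event 8: SEND 2->1: VV[2][2]++ -> VV[2]=[3, 3, 6], msg_vec=[3, 3, 6]; VV[1]=max(VV[1],msg_vec) then VV[1][1]++ -> VV[1]=[3, 5, 6]
Event 2 stamp: [0, 1, 0]
Event 5 stamp: [0, 3, 0]
[0, 1, 0] <= [0, 3, 0]? True
[0, 3, 0] <= [0, 1, 0]? False
Relation: before

Answer: before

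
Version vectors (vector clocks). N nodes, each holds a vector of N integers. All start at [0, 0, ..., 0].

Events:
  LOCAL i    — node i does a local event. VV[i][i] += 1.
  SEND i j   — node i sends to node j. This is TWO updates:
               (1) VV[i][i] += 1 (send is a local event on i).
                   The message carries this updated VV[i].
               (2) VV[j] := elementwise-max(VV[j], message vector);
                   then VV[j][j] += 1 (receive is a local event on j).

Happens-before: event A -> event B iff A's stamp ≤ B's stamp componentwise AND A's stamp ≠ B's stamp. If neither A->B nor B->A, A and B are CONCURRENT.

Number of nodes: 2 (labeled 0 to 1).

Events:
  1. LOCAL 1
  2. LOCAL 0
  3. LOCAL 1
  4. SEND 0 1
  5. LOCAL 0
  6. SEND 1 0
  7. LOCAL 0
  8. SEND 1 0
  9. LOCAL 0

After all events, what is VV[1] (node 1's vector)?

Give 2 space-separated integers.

Answer: 2 5

Derivation:
Initial: VV[0]=[0, 0]
Initial: VV[1]=[0, 0]
Event 1: LOCAL 1: VV[1][1]++ -> VV[1]=[0, 1]
Event 2: LOCAL 0: VV[0][0]++ -> VV[0]=[1, 0]
Event 3: LOCAL 1: VV[1][1]++ -> VV[1]=[0, 2]
Event 4: SEND 0->1: VV[0][0]++ -> VV[0]=[2, 0], msg_vec=[2, 0]; VV[1]=max(VV[1],msg_vec) then VV[1][1]++ -> VV[1]=[2, 3]
Event 5: LOCAL 0: VV[0][0]++ -> VV[0]=[3, 0]
Event 6: SEND 1->0: VV[1][1]++ -> VV[1]=[2, 4], msg_vec=[2, 4]; VV[0]=max(VV[0],msg_vec) then VV[0][0]++ -> VV[0]=[4, 4]
Event 7: LOCAL 0: VV[0][0]++ -> VV[0]=[5, 4]
Event 8: SEND 1->0: VV[1][1]++ -> VV[1]=[2, 5], msg_vec=[2, 5]; VV[0]=max(VV[0],msg_vec) then VV[0][0]++ -> VV[0]=[6, 5]
Event 9: LOCAL 0: VV[0][0]++ -> VV[0]=[7, 5]
Final vectors: VV[0]=[7, 5]; VV[1]=[2, 5]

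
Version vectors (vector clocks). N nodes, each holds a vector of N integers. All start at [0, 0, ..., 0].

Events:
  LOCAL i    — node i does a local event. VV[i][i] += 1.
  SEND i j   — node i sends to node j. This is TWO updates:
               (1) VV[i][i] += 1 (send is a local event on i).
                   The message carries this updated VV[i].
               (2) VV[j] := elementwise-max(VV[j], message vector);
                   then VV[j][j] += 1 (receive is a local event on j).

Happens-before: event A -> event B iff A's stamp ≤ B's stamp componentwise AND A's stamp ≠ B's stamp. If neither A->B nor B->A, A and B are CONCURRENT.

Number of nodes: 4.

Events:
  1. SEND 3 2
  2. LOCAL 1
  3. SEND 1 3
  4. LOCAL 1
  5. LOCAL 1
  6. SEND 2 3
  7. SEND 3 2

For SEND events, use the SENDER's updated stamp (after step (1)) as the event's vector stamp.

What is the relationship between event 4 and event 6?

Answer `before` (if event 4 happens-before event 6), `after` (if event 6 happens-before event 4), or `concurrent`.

Initial: VV[0]=[0, 0, 0, 0]
Initial: VV[1]=[0, 0, 0, 0]
Initial: VV[2]=[0, 0, 0, 0]
Initial: VV[3]=[0, 0, 0, 0]
Event 1: SEND 3->2: VV[3][3]++ -> VV[3]=[0, 0, 0, 1], msg_vec=[0, 0, 0, 1]; VV[2]=max(VV[2],msg_vec) then VV[2][2]++ -> VV[2]=[0, 0, 1, 1]
Event 2: LOCAL 1: VV[1][1]++ -> VV[1]=[0, 1, 0, 0]
Event 3: SEND 1->3: VV[1][1]++ -> VV[1]=[0, 2, 0, 0], msg_vec=[0, 2, 0, 0]; VV[3]=max(VV[3],msg_vec) then VV[3][3]++ -> VV[3]=[0, 2, 0, 2]
Event 4: LOCAL 1: VV[1][1]++ -> VV[1]=[0, 3, 0, 0]
Event 5: LOCAL 1: VV[1][1]++ -> VV[1]=[0, 4, 0, 0]
Event 6: SEND 2->3: VV[2][2]++ -> VV[2]=[0, 0, 2, 1], msg_vec=[0, 0, 2, 1]; VV[3]=max(VV[3],msg_vec) then VV[3][3]++ -> VV[3]=[0, 2, 2, 3]
Event 7: SEND 3->2: VV[3][3]++ -> VV[3]=[0, 2, 2, 4], msg_vec=[0, 2, 2, 4]; VV[2]=max(VV[2],msg_vec) then VV[2][2]++ -> VV[2]=[0, 2, 3, 4]
Event 4 stamp: [0, 3, 0, 0]
Event 6 stamp: [0, 0, 2, 1]
[0, 3, 0, 0] <= [0, 0, 2, 1]? False
[0, 0, 2, 1] <= [0, 3, 0, 0]? False
Relation: concurrent

Answer: concurrent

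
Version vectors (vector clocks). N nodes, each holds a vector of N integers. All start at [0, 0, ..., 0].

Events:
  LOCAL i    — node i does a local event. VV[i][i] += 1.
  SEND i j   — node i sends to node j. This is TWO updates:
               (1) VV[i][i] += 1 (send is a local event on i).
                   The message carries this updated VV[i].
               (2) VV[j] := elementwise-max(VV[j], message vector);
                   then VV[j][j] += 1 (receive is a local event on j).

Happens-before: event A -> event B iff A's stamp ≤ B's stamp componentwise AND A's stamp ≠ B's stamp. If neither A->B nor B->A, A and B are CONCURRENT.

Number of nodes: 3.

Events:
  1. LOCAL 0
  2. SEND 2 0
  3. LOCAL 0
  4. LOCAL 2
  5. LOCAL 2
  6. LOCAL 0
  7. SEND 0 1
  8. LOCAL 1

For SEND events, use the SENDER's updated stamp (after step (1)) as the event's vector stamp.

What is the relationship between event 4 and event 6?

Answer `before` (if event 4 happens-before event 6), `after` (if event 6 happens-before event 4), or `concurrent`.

Answer: concurrent

Derivation:
Initial: VV[0]=[0, 0, 0]
Initial: VV[1]=[0, 0, 0]
Initial: VV[2]=[0, 0, 0]
Event 1: LOCAL 0: VV[0][0]++ -> VV[0]=[1, 0, 0]
Event 2: SEND 2->0: VV[2][2]++ -> VV[2]=[0, 0, 1], msg_vec=[0, 0, 1]; VV[0]=max(VV[0],msg_vec) then VV[0][0]++ -> VV[0]=[2, 0, 1]
Event 3: LOCAL 0: VV[0][0]++ -> VV[0]=[3, 0, 1]
Event 4: LOCAL 2: VV[2][2]++ -> VV[2]=[0, 0, 2]
Event 5: LOCAL 2: VV[2][2]++ -> VV[2]=[0, 0, 3]
Event 6: LOCAL 0: VV[0][0]++ -> VV[0]=[4, 0, 1]
Event 7: SEND 0->1: VV[0][0]++ -> VV[0]=[5, 0, 1], msg_vec=[5, 0, 1]; VV[1]=max(VV[1],msg_vec) then VV[1][1]++ -> VV[1]=[5, 1, 1]
Event 8: LOCAL 1: VV[1][1]++ -> VV[1]=[5, 2, 1]
Event 4 stamp: [0, 0, 2]
Event 6 stamp: [4, 0, 1]
[0, 0, 2] <= [4, 0, 1]? False
[4, 0, 1] <= [0, 0, 2]? False
Relation: concurrent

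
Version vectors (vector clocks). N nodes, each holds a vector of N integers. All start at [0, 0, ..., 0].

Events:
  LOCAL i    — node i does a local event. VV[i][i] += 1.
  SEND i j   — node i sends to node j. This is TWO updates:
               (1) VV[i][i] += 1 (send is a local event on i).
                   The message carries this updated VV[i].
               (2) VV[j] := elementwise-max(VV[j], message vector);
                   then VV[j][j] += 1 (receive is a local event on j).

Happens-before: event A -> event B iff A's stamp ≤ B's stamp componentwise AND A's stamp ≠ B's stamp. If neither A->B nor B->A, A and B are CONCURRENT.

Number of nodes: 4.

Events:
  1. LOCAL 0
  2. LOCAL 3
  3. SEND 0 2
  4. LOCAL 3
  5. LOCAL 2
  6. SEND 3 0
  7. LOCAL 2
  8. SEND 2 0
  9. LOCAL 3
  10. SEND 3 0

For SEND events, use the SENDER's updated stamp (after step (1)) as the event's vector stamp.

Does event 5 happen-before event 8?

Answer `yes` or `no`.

Initial: VV[0]=[0, 0, 0, 0]
Initial: VV[1]=[0, 0, 0, 0]
Initial: VV[2]=[0, 0, 0, 0]
Initial: VV[3]=[0, 0, 0, 0]
Event 1: LOCAL 0: VV[0][0]++ -> VV[0]=[1, 0, 0, 0]
Event 2: LOCAL 3: VV[3][3]++ -> VV[3]=[0, 0, 0, 1]
Event 3: SEND 0->2: VV[0][0]++ -> VV[0]=[2, 0, 0, 0], msg_vec=[2, 0, 0, 0]; VV[2]=max(VV[2],msg_vec) then VV[2][2]++ -> VV[2]=[2, 0, 1, 0]
Event 4: LOCAL 3: VV[3][3]++ -> VV[3]=[0, 0, 0, 2]
Event 5: LOCAL 2: VV[2][2]++ -> VV[2]=[2, 0, 2, 0]
Event 6: SEND 3->0: VV[3][3]++ -> VV[3]=[0, 0, 0, 3], msg_vec=[0, 0, 0, 3]; VV[0]=max(VV[0],msg_vec) then VV[0][0]++ -> VV[0]=[3, 0, 0, 3]
Event 7: LOCAL 2: VV[2][2]++ -> VV[2]=[2, 0, 3, 0]
Event 8: SEND 2->0: VV[2][2]++ -> VV[2]=[2, 0, 4, 0], msg_vec=[2, 0, 4, 0]; VV[0]=max(VV[0],msg_vec) then VV[0][0]++ -> VV[0]=[4, 0, 4, 3]
Event 9: LOCAL 3: VV[3][3]++ -> VV[3]=[0, 0, 0, 4]
Event 10: SEND 3->0: VV[3][3]++ -> VV[3]=[0, 0, 0, 5], msg_vec=[0, 0, 0, 5]; VV[0]=max(VV[0],msg_vec) then VV[0][0]++ -> VV[0]=[5, 0, 4, 5]
Event 5 stamp: [2, 0, 2, 0]
Event 8 stamp: [2, 0, 4, 0]
[2, 0, 2, 0] <= [2, 0, 4, 0]? True. Equal? False. Happens-before: True

Answer: yes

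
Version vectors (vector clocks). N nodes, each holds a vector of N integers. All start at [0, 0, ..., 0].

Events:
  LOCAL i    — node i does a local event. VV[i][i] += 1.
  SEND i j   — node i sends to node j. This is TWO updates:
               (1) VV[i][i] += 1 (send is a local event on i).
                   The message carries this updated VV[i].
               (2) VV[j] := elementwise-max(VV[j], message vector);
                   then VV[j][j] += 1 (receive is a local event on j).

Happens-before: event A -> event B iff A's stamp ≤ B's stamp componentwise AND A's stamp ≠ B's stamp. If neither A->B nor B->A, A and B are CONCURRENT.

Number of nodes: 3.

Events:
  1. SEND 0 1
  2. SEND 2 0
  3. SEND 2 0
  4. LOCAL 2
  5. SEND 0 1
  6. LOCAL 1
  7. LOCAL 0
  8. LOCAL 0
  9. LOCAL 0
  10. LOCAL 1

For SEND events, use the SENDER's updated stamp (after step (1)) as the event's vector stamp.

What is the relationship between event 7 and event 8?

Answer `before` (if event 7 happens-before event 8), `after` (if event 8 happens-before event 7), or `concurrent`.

Answer: before

Derivation:
Initial: VV[0]=[0, 0, 0]
Initial: VV[1]=[0, 0, 0]
Initial: VV[2]=[0, 0, 0]
Event 1: SEND 0->1: VV[0][0]++ -> VV[0]=[1, 0, 0], msg_vec=[1, 0, 0]; VV[1]=max(VV[1],msg_vec) then VV[1][1]++ -> VV[1]=[1, 1, 0]
Event 2: SEND 2->0: VV[2][2]++ -> VV[2]=[0, 0, 1], msg_vec=[0, 0, 1]; VV[0]=max(VV[0],msg_vec) then VV[0][0]++ -> VV[0]=[2, 0, 1]
Event 3: SEND 2->0: VV[2][2]++ -> VV[2]=[0, 0, 2], msg_vec=[0, 0, 2]; VV[0]=max(VV[0],msg_vec) then VV[0][0]++ -> VV[0]=[3, 0, 2]
Event 4: LOCAL 2: VV[2][2]++ -> VV[2]=[0, 0, 3]
Event 5: SEND 0->1: VV[0][0]++ -> VV[0]=[4, 0, 2], msg_vec=[4, 0, 2]; VV[1]=max(VV[1],msg_vec) then VV[1][1]++ -> VV[1]=[4, 2, 2]
Event 6: LOCAL 1: VV[1][1]++ -> VV[1]=[4, 3, 2]
Event 7: LOCAL 0: VV[0][0]++ -> VV[0]=[5, 0, 2]
Event 8: LOCAL 0: VV[0][0]++ -> VV[0]=[6, 0, 2]
Event 9: LOCAL 0: VV[0][0]++ -> VV[0]=[7, 0, 2]
Event 10: LOCAL 1: VV[1][1]++ -> VV[1]=[4, 4, 2]
Event 7 stamp: [5, 0, 2]
Event 8 stamp: [6, 0, 2]
[5, 0, 2] <= [6, 0, 2]? True
[6, 0, 2] <= [5, 0, 2]? False
Relation: before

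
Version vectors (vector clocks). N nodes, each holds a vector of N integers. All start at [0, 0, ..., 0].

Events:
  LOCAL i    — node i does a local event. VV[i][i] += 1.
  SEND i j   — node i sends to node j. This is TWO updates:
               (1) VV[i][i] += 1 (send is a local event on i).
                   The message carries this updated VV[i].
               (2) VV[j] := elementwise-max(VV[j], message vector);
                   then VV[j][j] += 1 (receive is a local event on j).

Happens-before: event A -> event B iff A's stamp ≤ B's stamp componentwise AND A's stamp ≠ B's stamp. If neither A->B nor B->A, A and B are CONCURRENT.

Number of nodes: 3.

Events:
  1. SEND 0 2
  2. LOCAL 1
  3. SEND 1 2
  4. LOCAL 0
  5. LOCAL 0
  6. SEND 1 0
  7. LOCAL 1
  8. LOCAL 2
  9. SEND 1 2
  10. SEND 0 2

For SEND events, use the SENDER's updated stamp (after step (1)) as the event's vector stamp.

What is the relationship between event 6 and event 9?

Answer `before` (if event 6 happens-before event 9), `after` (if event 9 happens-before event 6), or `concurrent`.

Answer: before

Derivation:
Initial: VV[0]=[0, 0, 0]
Initial: VV[1]=[0, 0, 0]
Initial: VV[2]=[0, 0, 0]
Event 1: SEND 0->2: VV[0][0]++ -> VV[0]=[1, 0, 0], msg_vec=[1, 0, 0]; VV[2]=max(VV[2],msg_vec) then VV[2][2]++ -> VV[2]=[1, 0, 1]
Event 2: LOCAL 1: VV[1][1]++ -> VV[1]=[0, 1, 0]
Event 3: SEND 1->2: VV[1][1]++ -> VV[1]=[0, 2, 0], msg_vec=[0, 2, 0]; VV[2]=max(VV[2],msg_vec) then VV[2][2]++ -> VV[2]=[1, 2, 2]
Event 4: LOCAL 0: VV[0][0]++ -> VV[0]=[2, 0, 0]
Event 5: LOCAL 0: VV[0][0]++ -> VV[0]=[3, 0, 0]
Event 6: SEND 1->0: VV[1][1]++ -> VV[1]=[0, 3, 0], msg_vec=[0, 3, 0]; VV[0]=max(VV[0],msg_vec) then VV[0][0]++ -> VV[0]=[4, 3, 0]
Event 7: LOCAL 1: VV[1][1]++ -> VV[1]=[0, 4, 0]
Event 8: LOCAL 2: VV[2][2]++ -> VV[2]=[1, 2, 3]
Event 9: SEND 1->2: VV[1][1]++ -> VV[1]=[0, 5, 0], msg_vec=[0, 5, 0]; VV[2]=max(VV[2],msg_vec) then VV[2][2]++ -> VV[2]=[1, 5, 4]
Event 10: SEND 0->2: VV[0][0]++ -> VV[0]=[5, 3, 0], msg_vec=[5, 3, 0]; VV[2]=max(VV[2],msg_vec) then VV[2][2]++ -> VV[2]=[5, 5, 5]
Event 6 stamp: [0, 3, 0]
Event 9 stamp: [0, 5, 0]
[0, 3, 0] <= [0, 5, 0]? True
[0, 5, 0] <= [0, 3, 0]? False
Relation: before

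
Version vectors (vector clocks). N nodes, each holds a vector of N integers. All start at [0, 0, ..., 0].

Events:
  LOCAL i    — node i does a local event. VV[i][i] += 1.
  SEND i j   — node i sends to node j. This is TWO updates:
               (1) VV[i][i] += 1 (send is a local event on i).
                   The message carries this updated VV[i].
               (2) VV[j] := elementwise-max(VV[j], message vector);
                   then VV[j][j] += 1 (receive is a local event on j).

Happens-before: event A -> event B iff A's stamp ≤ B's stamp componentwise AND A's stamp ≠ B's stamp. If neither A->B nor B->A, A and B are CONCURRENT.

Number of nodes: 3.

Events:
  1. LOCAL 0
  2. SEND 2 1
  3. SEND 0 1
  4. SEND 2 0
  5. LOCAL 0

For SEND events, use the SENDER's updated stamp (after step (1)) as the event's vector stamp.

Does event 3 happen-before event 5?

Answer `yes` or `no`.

Initial: VV[0]=[0, 0, 0]
Initial: VV[1]=[0, 0, 0]
Initial: VV[2]=[0, 0, 0]
Event 1: LOCAL 0: VV[0][0]++ -> VV[0]=[1, 0, 0]
Event 2: SEND 2->1: VV[2][2]++ -> VV[2]=[0, 0, 1], msg_vec=[0, 0, 1]; VV[1]=max(VV[1],msg_vec) then VV[1][1]++ -> VV[1]=[0, 1, 1]
Event 3: SEND 0->1: VV[0][0]++ -> VV[0]=[2, 0, 0], msg_vec=[2, 0, 0]; VV[1]=max(VV[1],msg_vec) then VV[1][1]++ -> VV[1]=[2, 2, 1]
Event 4: SEND 2->0: VV[2][2]++ -> VV[2]=[0, 0, 2], msg_vec=[0, 0, 2]; VV[0]=max(VV[0],msg_vec) then VV[0][0]++ -> VV[0]=[3, 0, 2]
Event 5: LOCAL 0: VV[0][0]++ -> VV[0]=[4, 0, 2]
Event 3 stamp: [2, 0, 0]
Event 5 stamp: [4, 0, 2]
[2, 0, 0] <= [4, 0, 2]? True. Equal? False. Happens-before: True

Answer: yes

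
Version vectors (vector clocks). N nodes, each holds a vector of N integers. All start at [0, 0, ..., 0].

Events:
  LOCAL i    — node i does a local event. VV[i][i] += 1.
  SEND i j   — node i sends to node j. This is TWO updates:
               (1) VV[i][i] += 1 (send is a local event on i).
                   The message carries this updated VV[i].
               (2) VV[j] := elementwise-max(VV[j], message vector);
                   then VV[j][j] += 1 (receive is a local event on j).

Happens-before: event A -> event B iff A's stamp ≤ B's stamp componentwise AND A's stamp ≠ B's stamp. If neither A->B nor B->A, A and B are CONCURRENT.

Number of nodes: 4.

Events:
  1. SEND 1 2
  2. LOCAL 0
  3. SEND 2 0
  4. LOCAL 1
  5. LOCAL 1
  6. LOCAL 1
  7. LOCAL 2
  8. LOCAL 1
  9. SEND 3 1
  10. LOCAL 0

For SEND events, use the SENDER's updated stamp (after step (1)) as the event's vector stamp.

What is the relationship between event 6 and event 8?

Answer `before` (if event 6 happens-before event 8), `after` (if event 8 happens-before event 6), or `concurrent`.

Answer: before

Derivation:
Initial: VV[0]=[0, 0, 0, 0]
Initial: VV[1]=[0, 0, 0, 0]
Initial: VV[2]=[0, 0, 0, 0]
Initial: VV[3]=[0, 0, 0, 0]
Event 1: SEND 1->2: VV[1][1]++ -> VV[1]=[0, 1, 0, 0], msg_vec=[0, 1, 0, 0]; VV[2]=max(VV[2],msg_vec) then VV[2][2]++ -> VV[2]=[0, 1, 1, 0]
Event 2: LOCAL 0: VV[0][0]++ -> VV[0]=[1, 0, 0, 0]
Event 3: SEND 2->0: VV[2][2]++ -> VV[2]=[0, 1, 2, 0], msg_vec=[0, 1, 2, 0]; VV[0]=max(VV[0],msg_vec) then VV[0][0]++ -> VV[0]=[2, 1, 2, 0]
Event 4: LOCAL 1: VV[1][1]++ -> VV[1]=[0, 2, 0, 0]
Event 5: LOCAL 1: VV[1][1]++ -> VV[1]=[0, 3, 0, 0]
Event 6: LOCAL 1: VV[1][1]++ -> VV[1]=[0, 4, 0, 0]
Event 7: LOCAL 2: VV[2][2]++ -> VV[2]=[0, 1, 3, 0]
Event 8: LOCAL 1: VV[1][1]++ -> VV[1]=[0, 5, 0, 0]
Event 9: SEND 3->1: VV[3][3]++ -> VV[3]=[0, 0, 0, 1], msg_vec=[0, 0, 0, 1]; VV[1]=max(VV[1],msg_vec) then VV[1][1]++ -> VV[1]=[0, 6, 0, 1]
Event 10: LOCAL 0: VV[0][0]++ -> VV[0]=[3, 1, 2, 0]
Event 6 stamp: [0, 4, 0, 0]
Event 8 stamp: [0, 5, 0, 0]
[0, 4, 0, 0] <= [0, 5, 0, 0]? True
[0, 5, 0, 0] <= [0, 4, 0, 0]? False
Relation: before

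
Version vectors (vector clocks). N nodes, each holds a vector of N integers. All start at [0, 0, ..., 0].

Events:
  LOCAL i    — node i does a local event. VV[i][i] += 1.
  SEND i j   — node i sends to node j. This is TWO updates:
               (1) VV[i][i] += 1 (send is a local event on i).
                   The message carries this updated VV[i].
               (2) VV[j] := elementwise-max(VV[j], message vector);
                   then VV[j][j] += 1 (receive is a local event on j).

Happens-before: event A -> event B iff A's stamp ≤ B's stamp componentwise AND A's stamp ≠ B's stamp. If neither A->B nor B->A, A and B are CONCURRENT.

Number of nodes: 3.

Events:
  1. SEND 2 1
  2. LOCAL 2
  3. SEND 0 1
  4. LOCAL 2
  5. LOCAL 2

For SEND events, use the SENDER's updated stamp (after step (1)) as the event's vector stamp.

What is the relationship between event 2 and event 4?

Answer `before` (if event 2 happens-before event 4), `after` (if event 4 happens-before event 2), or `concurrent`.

Initial: VV[0]=[0, 0, 0]
Initial: VV[1]=[0, 0, 0]
Initial: VV[2]=[0, 0, 0]
Event 1: SEND 2->1: VV[2][2]++ -> VV[2]=[0, 0, 1], msg_vec=[0, 0, 1]; VV[1]=max(VV[1],msg_vec) then VV[1][1]++ -> VV[1]=[0, 1, 1]
Event 2: LOCAL 2: VV[2][2]++ -> VV[2]=[0, 0, 2]
Event 3: SEND 0->1: VV[0][0]++ -> VV[0]=[1, 0, 0], msg_vec=[1, 0, 0]; VV[1]=max(VV[1],msg_vec) then VV[1][1]++ -> VV[1]=[1, 2, 1]
Event 4: LOCAL 2: VV[2][2]++ -> VV[2]=[0, 0, 3]
Event 5: LOCAL 2: VV[2][2]++ -> VV[2]=[0, 0, 4]
Event 2 stamp: [0, 0, 2]
Event 4 stamp: [0, 0, 3]
[0, 0, 2] <= [0, 0, 3]? True
[0, 0, 3] <= [0, 0, 2]? False
Relation: before

Answer: before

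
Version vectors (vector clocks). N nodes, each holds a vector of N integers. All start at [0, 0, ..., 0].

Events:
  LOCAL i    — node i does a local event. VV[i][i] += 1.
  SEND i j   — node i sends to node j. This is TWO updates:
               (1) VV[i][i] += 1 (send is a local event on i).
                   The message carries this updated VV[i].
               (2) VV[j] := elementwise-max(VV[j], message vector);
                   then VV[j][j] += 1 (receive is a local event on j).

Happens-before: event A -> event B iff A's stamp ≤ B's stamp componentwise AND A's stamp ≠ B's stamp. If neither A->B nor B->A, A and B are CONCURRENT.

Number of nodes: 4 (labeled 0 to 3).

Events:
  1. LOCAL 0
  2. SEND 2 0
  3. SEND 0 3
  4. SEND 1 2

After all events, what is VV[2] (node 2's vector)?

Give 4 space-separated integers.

Answer: 0 1 2 0

Derivation:
Initial: VV[0]=[0, 0, 0, 0]
Initial: VV[1]=[0, 0, 0, 0]
Initial: VV[2]=[0, 0, 0, 0]
Initial: VV[3]=[0, 0, 0, 0]
Event 1: LOCAL 0: VV[0][0]++ -> VV[0]=[1, 0, 0, 0]
Event 2: SEND 2->0: VV[2][2]++ -> VV[2]=[0, 0, 1, 0], msg_vec=[0, 0, 1, 0]; VV[0]=max(VV[0],msg_vec) then VV[0][0]++ -> VV[0]=[2, 0, 1, 0]
Event 3: SEND 0->3: VV[0][0]++ -> VV[0]=[3, 0, 1, 0], msg_vec=[3, 0, 1, 0]; VV[3]=max(VV[3],msg_vec) then VV[3][3]++ -> VV[3]=[3, 0, 1, 1]
Event 4: SEND 1->2: VV[1][1]++ -> VV[1]=[0, 1, 0, 0], msg_vec=[0, 1, 0, 0]; VV[2]=max(VV[2],msg_vec) then VV[2][2]++ -> VV[2]=[0, 1, 2, 0]
Final vectors: VV[0]=[3, 0, 1, 0]; VV[1]=[0, 1, 0, 0]; VV[2]=[0, 1, 2, 0]; VV[3]=[3, 0, 1, 1]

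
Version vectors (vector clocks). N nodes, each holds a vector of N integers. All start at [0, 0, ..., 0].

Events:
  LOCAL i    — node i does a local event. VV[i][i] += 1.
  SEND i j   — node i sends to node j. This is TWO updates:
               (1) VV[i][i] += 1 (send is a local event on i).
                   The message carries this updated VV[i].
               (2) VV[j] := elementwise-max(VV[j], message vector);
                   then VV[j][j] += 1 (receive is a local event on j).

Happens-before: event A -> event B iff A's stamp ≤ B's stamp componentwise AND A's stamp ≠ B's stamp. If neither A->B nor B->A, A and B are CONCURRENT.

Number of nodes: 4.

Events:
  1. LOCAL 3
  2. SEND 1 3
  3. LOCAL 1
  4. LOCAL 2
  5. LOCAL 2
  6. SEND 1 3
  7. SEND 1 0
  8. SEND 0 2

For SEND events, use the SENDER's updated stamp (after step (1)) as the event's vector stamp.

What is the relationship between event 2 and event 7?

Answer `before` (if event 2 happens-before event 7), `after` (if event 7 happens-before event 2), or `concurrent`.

Answer: before

Derivation:
Initial: VV[0]=[0, 0, 0, 0]
Initial: VV[1]=[0, 0, 0, 0]
Initial: VV[2]=[0, 0, 0, 0]
Initial: VV[3]=[0, 0, 0, 0]
Event 1: LOCAL 3: VV[3][3]++ -> VV[3]=[0, 0, 0, 1]
Event 2: SEND 1->3: VV[1][1]++ -> VV[1]=[0, 1, 0, 0], msg_vec=[0, 1, 0, 0]; VV[3]=max(VV[3],msg_vec) then VV[3][3]++ -> VV[3]=[0, 1, 0, 2]
Event 3: LOCAL 1: VV[1][1]++ -> VV[1]=[0, 2, 0, 0]
Event 4: LOCAL 2: VV[2][2]++ -> VV[2]=[0, 0, 1, 0]
Event 5: LOCAL 2: VV[2][2]++ -> VV[2]=[0, 0, 2, 0]
Event 6: SEND 1->3: VV[1][1]++ -> VV[1]=[0, 3, 0, 0], msg_vec=[0, 3, 0, 0]; VV[3]=max(VV[3],msg_vec) then VV[3][3]++ -> VV[3]=[0, 3, 0, 3]
Event 7: SEND 1->0: VV[1][1]++ -> VV[1]=[0, 4, 0, 0], msg_vec=[0, 4, 0, 0]; VV[0]=max(VV[0],msg_vec) then VV[0][0]++ -> VV[0]=[1, 4, 0, 0]
Event 8: SEND 0->2: VV[0][0]++ -> VV[0]=[2, 4, 0, 0], msg_vec=[2, 4, 0, 0]; VV[2]=max(VV[2],msg_vec) then VV[2][2]++ -> VV[2]=[2, 4, 3, 0]
Event 2 stamp: [0, 1, 0, 0]
Event 7 stamp: [0, 4, 0, 0]
[0, 1, 0, 0] <= [0, 4, 0, 0]? True
[0, 4, 0, 0] <= [0, 1, 0, 0]? False
Relation: before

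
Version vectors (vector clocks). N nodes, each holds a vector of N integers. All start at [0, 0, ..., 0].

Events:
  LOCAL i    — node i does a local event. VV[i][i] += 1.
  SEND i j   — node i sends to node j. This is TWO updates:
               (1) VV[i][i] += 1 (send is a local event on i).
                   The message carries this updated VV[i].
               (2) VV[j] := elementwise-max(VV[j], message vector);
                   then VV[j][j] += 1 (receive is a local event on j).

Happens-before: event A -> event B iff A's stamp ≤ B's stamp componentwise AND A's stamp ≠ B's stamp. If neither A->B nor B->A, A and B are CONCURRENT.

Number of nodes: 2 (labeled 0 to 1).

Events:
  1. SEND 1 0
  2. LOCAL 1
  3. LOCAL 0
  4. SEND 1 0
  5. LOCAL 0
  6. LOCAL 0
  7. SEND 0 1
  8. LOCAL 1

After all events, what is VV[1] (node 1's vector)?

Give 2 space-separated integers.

Answer: 6 5

Derivation:
Initial: VV[0]=[0, 0]
Initial: VV[1]=[0, 0]
Event 1: SEND 1->0: VV[1][1]++ -> VV[1]=[0, 1], msg_vec=[0, 1]; VV[0]=max(VV[0],msg_vec) then VV[0][0]++ -> VV[0]=[1, 1]
Event 2: LOCAL 1: VV[1][1]++ -> VV[1]=[0, 2]
Event 3: LOCAL 0: VV[0][0]++ -> VV[0]=[2, 1]
Event 4: SEND 1->0: VV[1][1]++ -> VV[1]=[0, 3], msg_vec=[0, 3]; VV[0]=max(VV[0],msg_vec) then VV[0][0]++ -> VV[0]=[3, 3]
Event 5: LOCAL 0: VV[0][0]++ -> VV[0]=[4, 3]
Event 6: LOCAL 0: VV[0][0]++ -> VV[0]=[5, 3]
Event 7: SEND 0->1: VV[0][0]++ -> VV[0]=[6, 3], msg_vec=[6, 3]; VV[1]=max(VV[1],msg_vec) then VV[1][1]++ -> VV[1]=[6, 4]
Event 8: LOCAL 1: VV[1][1]++ -> VV[1]=[6, 5]
Final vectors: VV[0]=[6, 3]; VV[1]=[6, 5]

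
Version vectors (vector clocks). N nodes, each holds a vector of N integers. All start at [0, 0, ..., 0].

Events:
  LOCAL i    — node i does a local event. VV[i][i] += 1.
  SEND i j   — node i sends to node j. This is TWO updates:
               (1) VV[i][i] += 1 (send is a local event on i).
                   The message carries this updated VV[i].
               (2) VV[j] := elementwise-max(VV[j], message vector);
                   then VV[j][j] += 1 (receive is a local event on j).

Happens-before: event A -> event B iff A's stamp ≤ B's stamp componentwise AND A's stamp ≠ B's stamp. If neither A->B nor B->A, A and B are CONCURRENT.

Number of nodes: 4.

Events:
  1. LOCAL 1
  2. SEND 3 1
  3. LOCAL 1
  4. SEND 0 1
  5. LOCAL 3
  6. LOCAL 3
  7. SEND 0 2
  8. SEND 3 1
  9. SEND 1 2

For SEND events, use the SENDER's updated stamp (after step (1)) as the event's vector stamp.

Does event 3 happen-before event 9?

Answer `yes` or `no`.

Initial: VV[0]=[0, 0, 0, 0]
Initial: VV[1]=[0, 0, 0, 0]
Initial: VV[2]=[0, 0, 0, 0]
Initial: VV[3]=[0, 0, 0, 0]
Event 1: LOCAL 1: VV[1][1]++ -> VV[1]=[0, 1, 0, 0]
Event 2: SEND 3->1: VV[3][3]++ -> VV[3]=[0, 0, 0, 1], msg_vec=[0, 0, 0, 1]; VV[1]=max(VV[1],msg_vec) then VV[1][1]++ -> VV[1]=[0, 2, 0, 1]
Event 3: LOCAL 1: VV[1][1]++ -> VV[1]=[0, 3, 0, 1]
Event 4: SEND 0->1: VV[0][0]++ -> VV[0]=[1, 0, 0, 0], msg_vec=[1, 0, 0, 0]; VV[1]=max(VV[1],msg_vec) then VV[1][1]++ -> VV[1]=[1, 4, 0, 1]
Event 5: LOCAL 3: VV[3][3]++ -> VV[3]=[0, 0, 0, 2]
Event 6: LOCAL 3: VV[3][3]++ -> VV[3]=[0, 0, 0, 3]
Event 7: SEND 0->2: VV[0][0]++ -> VV[0]=[2, 0, 0, 0], msg_vec=[2, 0, 0, 0]; VV[2]=max(VV[2],msg_vec) then VV[2][2]++ -> VV[2]=[2, 0, 1, 0]
Event 8: SEND 3->1: VV[3][3]++ -> VV[3]=[0, 0, 0, 4], msg_vec=[0, 0, 0, 4]; VV[1]=max(VV[1],msg_vec) then VV[1][1]++ -> VV[1]=[1, 5, 0, 4]
Event 9: SEND 1->2: VV[1][1]++ -> VV[1]=[1, 6, 0, 4], msg_vec=[1, 6, 0, 4]; VV[2]=max(VV[2],msg_vec) then VV[2][2]++ -> VV[2]=[2, 6, 2, 4]
Event 3 stamp: [0, 3, 0, 1]
Event 9 stamp: [1, 6, 0, 4]
[0, 3, 0, 1] <= [1, 6, 0, 4]? True. Equal? False. Happens-before: True

Answer: yes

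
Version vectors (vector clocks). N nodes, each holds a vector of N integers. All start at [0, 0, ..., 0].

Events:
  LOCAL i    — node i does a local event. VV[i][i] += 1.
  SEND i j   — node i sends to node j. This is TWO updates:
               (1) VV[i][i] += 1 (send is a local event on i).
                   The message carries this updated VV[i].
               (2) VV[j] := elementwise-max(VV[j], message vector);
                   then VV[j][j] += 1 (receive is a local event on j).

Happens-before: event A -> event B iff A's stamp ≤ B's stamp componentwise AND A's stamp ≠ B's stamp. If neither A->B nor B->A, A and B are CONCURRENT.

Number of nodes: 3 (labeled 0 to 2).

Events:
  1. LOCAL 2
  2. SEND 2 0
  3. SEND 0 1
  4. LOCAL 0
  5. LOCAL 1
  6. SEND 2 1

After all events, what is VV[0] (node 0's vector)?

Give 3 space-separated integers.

Answer: 3 0 2

Derivation:
Initial: VV[0]=[0, 0, 0]
Initial: VV[1]=[0, 0, 0]
Initial: VV[2]=[0, 0, 0]
Event 1: LOCAL 2: VV[2][2]++ -> VV[2]=[0, 0, 1]
Event 2: SEND 2->0: VV[2][2]++ -> VV[2]=[0, 0, 2], msg_vec=[0, 0, 2]; VV[0]=max(VV[0],msg_vec) then VV[0][0]++ -> VV[0]=[1, 0, 2]
Event 3: SEND 0->1: VV[0][0]++ -> VV[0]=[2, 0, 2], msg_vec=[2, 0, 2]; VV[1]=max(VV[1],msg_vec) then VV[1][1]++ -> VV[1]=[2, 1, 2]
Event 4: LOCAL 0: VV[0][0]++ -> VV[0]=[3, 0, 2]
Event 5: LOCAL 1: VV[1][1]++ -> VV[1]=[2, 2, 2]
Event 6: SEND 2->1: VV[2][2]++ -> VV[2]=[0, 0, 3], msg_vec=[0, 0, 3]; VV[1]=max(VV[1],msg_vec) then VV[1][1]++ -> VV[1]=[2, 3, 3]
Final vectors: VV[0]=[3, 0, 2]; VV[1]=[2, 3, 3]; VV[2]=[0, 0, 3]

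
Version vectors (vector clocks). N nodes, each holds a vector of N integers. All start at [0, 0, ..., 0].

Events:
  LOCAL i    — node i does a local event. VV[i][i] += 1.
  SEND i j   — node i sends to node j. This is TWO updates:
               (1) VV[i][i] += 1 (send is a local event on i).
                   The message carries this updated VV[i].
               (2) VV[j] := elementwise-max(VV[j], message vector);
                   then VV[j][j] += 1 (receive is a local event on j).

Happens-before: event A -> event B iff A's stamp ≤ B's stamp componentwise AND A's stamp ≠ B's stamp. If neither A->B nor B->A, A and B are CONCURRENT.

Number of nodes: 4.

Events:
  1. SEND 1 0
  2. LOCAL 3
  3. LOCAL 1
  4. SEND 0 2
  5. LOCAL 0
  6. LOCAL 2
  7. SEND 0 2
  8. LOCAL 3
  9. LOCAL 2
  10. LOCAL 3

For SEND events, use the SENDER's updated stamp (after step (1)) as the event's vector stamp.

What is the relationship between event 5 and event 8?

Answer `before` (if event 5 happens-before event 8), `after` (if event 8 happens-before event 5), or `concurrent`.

Answer: concurrent

Derivation:
Initial: VV[0]=[0, 0, 0, 0]
Initial: VV[1]=[0, 0, 0, 0]
Initial: VV[2]=[0, 0, 0, 0]
Initial: VV[3]=[0, 0, 0, 0]
Event 1: SEND 1->0: VV[1][1]++ -> VV[1]=[0, 1, 0, 0], msg_vec=[0, 1, 0, 0]; VV[0]=max(VV[0],msg_vec) then VV[0][0]++ -> VV[0]=[1, 1, 0, 0]
Event 2: LOCAL 3: VV[3][3]++ -> VV[3]=[0, 0, 0, 1]
Event 3: LOCAL 1: VV[1][1]++ -> VV[1]=[0, 2, 0, 0]
Event 4: SEND 0->2: VV[0][0]++ -> VV[0]=[2, 1, 0, 0], msg_vec=[2, 1, 0, 0]; VV[2]=max(VV[2],msg_vec) then VV[2][2]++ -> VV[2]=[2, 1, 1, 0]
Event 5: LOCAL 0: VV[0][0]++ -> VV[0]=[3, 1, 0, 0]
Event 6: LOCAL 2: VV[2][2]++ -> VV[2]=[2, 1, 2, 0]
Event 7: SEND 0->2: VV[0][0]++ -> VV[0]=[4, 1, 0, 0], msg_vec=[4, 1, 0, 0]; VV[2]=max(VV[2],msg_vec) then VV[2][2]++ -> VV[2]=[4, 1, 3, 0]
Event 8: LOCAL 3: VV[3][3]++ -> VV[3]=[0, 0, 0, 2]
Event 9: LOCAL 2: VV[2][2]++ -> VV[2]=[4, 1, 4, 0]
Event 10: LOCAL 3: VV[3][3]++ -> VV[3]=[0, 0, 0, 3]
Event 5 stamp: [3, 1, 0, 0]
Event 8 stamp: [0, 0, 0, 2]
[3, 1, 0, 0] <= [0, 0, 0, 2]? False
[0, 0, 0, 2] <= [3, 1, 0, 0]? False
Relation: concurrent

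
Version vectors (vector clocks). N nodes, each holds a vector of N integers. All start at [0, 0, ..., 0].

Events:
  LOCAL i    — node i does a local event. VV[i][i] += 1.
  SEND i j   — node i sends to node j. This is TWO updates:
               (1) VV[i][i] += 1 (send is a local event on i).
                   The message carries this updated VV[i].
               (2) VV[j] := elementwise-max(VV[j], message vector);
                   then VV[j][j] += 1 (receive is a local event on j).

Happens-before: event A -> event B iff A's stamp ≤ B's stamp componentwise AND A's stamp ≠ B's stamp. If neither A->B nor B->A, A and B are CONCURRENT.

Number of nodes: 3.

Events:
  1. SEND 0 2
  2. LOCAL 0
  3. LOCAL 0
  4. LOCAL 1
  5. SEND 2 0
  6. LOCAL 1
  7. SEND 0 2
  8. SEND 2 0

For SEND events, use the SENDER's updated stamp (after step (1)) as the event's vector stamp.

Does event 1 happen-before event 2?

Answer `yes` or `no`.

Answer: yes

Derivation:
Initial: VV[0]=[0, 0, 0]
Initial: VV[1]=[0, 0, 0]
Initial: VV[2]=[0, 0, 0]
Event 1: SEND 0->2: VV[0][0]++ -> VV[0]=[1, 0, 0], msg_vec=[1, 0, 0]; VV[2]=max(VV[2],msg_vec) then VV[2][2]++ -> VV[2]=[1, 0, 1]
Event 2: LOCAL 0: VV[0][0]++ -> VV[0]=[2, 0, 0]
Event 3: LOCAL 0: VV[0][0]++ -> VV[0]=[3, 0, 0]
Event 4: LOCAL 1: VV[1][1]++ -> VV[1]=[0, 1, 0]
Event 5: SEND 2->0: VV[2][2]++ -> VV[2]=[1, 0, 2], msg_vec=[1, 0, 2]; VV[0]=max(VV[0],msg_vec) then VV[0][0]++ -> VV[0]=[4, 0, 2]
Event 6: LOCAL 1: VV[1][1]++ -> VV[1]=[0, 2, 0]
Event 7: SEND 0->2: VV[0][0]++ -> VV[0]=[5, 0, 2], msg_vec=[5, 0, 2]; VV[2]=max(VV[2],msg_vec) then VV[2][2]++ -> VV[2]=[5, 0, 3]
Event 8: SEND 2->0: VV[2][2]++ -> VV[2]=[5, 0, 4], msg_vec=[5, 0, 4]; VV[0]=max(VV[0],msg_vec) then VV[0][0]++ -> VV[0]=[6, 0, 4]
Event 1 stamp: [1, 0, 0]
Event 2 stamp: [2, 0, 0]
[1, 0, 0] <= [2, 0, 0]? True. Equal? False. Happens-before: True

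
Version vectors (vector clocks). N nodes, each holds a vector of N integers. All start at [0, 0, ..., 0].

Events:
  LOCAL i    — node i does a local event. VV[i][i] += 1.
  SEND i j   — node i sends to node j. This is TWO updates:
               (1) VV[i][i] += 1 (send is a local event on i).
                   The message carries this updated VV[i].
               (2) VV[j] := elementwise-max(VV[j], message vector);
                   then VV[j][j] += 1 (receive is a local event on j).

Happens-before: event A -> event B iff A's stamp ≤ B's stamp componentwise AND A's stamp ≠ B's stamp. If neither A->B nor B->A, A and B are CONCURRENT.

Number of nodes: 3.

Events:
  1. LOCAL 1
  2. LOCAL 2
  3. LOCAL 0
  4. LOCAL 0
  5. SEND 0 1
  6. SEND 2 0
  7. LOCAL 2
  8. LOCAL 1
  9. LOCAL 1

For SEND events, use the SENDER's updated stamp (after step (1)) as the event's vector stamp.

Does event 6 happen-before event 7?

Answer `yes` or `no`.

Initial: VV[0]=[0, 0, 0]
Initial: VV[1]=[0, 0, 0]
Initial: VV[2]=[0, 0, 0]
Event 1: LOCAL 1: VV[1][1]++ -> VV[1]=[0, 1, 0]
Event 2: LOCAL 2: VV[2][2]++ -> VV[2]=[0, 0, 1]
Event 3: LOCAL 0: VV[0][0]++ -> VV[0]=[1, 0, 0]
Event 4: LOCAL 0: VV[0][0]++ -> VV[0]=[2, 0, 0]
Event 5: SEND 0->1: VV[0][0]++ -> VV[0]=[3, 0, 0], msg_vec=[3, 0, 0]; VV[1]=max(VV[1],msg_vec) then VV[1][1]++ -> VV[1]=[3, 2, 0]
Event 6: SEND 2->0: VV[2][2]++ -> VV[2]=[0, 0, 2], msg_vec=[0, 0, 2]; VV[0]=max(VV[0],msg_vec) then VV[0][0]++ -> VV[0]=[4, 0, 2]
Event 7: LOCAL 2: VV[2][2]++ -> VV[2]=[0, 0, 3]
Event 8: LOCAL 1: VV[1][1]++ -> VV[1]=[3, 3, 0]
Event 9: LOCAL 1: VV[1][1]++ -> VV[1]=[3, 4, 0]
Event 6 stamp: [0, 0, 2]
Event 7 stamp: [0, 0, 3]
[0, 0, 2] <= [0, 0, 3]? True. Equal? False. Happens-before: True

Answer: yes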